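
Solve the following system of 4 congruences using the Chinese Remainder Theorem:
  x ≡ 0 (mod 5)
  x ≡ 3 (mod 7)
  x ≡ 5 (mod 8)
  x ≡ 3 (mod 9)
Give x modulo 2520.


Product of moduli M = 5 · 7 · 8 · 9 = 2520.
Merge one congruence at a time:
  Start: x ≡ 0 (mod 5).
  Combine with x ≡ 3 (mod 7); new modulus lcm = 35.
    Write x = 0 + 5·t and substitute into x ≡ 3 (mod 7): 5·t ≡ 3 − 0 = 3 (mod 7).
    The inverse of 5 mod 7 is 3 (since 5·3 = 15 = 2·7 + 1), so t ≡ 3·3 = 9 ≡ 2 (mod 7).
    Then x = 0 + 5·2 = 10, valid modulo lcm(5, 7) = 35: x ≡ 10 (mod 35).
  Combine with x ≡ 5 (mod 8); new modulus lcm = 280.
    Write x = 10 + 35·t and substitute into x ≡ 5 (mod 8): 35·t ≡ 5 − 10 = -5 (mod 8).
    Reduce coefficients mod 8: 3·t ≡ 3 (mod 8).
    The inverse of 3 mod 8 is 3 (since 3·3 = 9 = 1·8 + 1), so t ≡ 3·3 = 9 ≡ 1 (mod 8).
    Then x = 10 + 35·1 = 45, valid modulo lcm(35, 8) = 280: x ≡ 45 (mod 280).
  Combine with x ≡ 3 (mod 9); new modulus lcm = 2520.
    Write x = 45 + 280·t and substitute into x ≡ 3 (mod 9): 280·t ≡ 3 − 45 = -42 (mod 9).
    Reduce coefficients mod 9: 1·t ≡ 3 (mod 9).
    So t ≡ 3 (mod 9).
    Then x = 45 + 280·3 = 885, valid modulo lcm(280, 9) = 2520: x ≡ 885 (mod 2520).
Verify against each original: 885 mod 5 = 0, 885 mod 7 = 3, 885 mod 8 = 5, 885 mod 9 = 3.

x ≡ 885 (mod 2520).


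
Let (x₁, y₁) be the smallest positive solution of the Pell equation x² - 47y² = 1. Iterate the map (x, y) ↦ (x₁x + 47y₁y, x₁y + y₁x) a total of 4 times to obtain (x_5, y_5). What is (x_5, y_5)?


Step 1: Find the fundamental solution (x₁, y₁) of x² - 47y² = 1.
  Expand √47 as a continued fraction. a₀ = ⌊√47⌋ = 6; iterate m_{k+1} = d_k·a_k − m_k, d_{k+1} = (47 − m_{k+1}²)/d_k, a_{k+1} = ⌊(a₀ + m_{k+1})/d_{k+1}⌋ (starting m₀ = 0, d₀ = 1), with convergents p_k = a_k·p_{k-1} + p_{k-2}, q_k = a_k·q_{k-1} + q_{k-2} (p₋₁ = 1, q₋₁ = 0):
  k = 0: a₀ = 6; p₀/q₀ = 6/1; p₀² − 47·q₀² = 36 − 47 = -11.
  k = 1: m = 6, d = 11, a = ⌊(6 + 6)/11⌋ = 1; p/q = (1·6 + 1)/(1·1 + 0) = 7/1; p² − 47·q² = 49 − 47 = 2.
  k = 2: m = 5, d = 2, a = ⌊(6 + 5)/2⌋ = 5; p/q = (5·7 + 6)/(5·1 + 1) = 41/6; p² − 47·q² = 1681 − 1692 = -11.
  k = 3: m = 5, d = 11, a = ⌊(6 + 5)/11⌋ = 1; p/q = (1·41 + 7)/(1·6 + 1) = 48/7; p² − 47·q² = 2304 − 2303 = 1.
  The first convergent with p² − 47·q² = 1 gives the fundamental solution (x₁, y₁) = (48, 7).
Step 2: Apply the recurrence (x_{n+1}, y_{n+1}) = (x₁x_n + 47y₁y_n, x₁y_n + y₁x_n) repeatedly.
  From (x_1, y_1) = (48, 7): x_2 = 48·48 + 47·7·7 = 4607; y_2 = 48·7 + 7·48 = 672.
  From (x_2, y_2) = (4607, 672): x_3 = 48·4607 + 47·7·672 = 442224; y_3 = 48·672 + 7·4607 = 64505.
  From (x_3, y_3) = (442224, 64505): x_4 = 48·442224 + 47·7·64505 = 42448897; y_4 = 48·64505 + 7·442224 = 6191808.
  From (x_4, y_4) = (42448897, 6191808): x_5 = 48·42448897 + 47·7·6191808 = 4074651888; y_5 = 48·6191808 + 7·42448897 = 594349063.
Step 3: Verify x_5² - 47·y_5² = 16602788008381964544 - 16602788008381964543 = 1 (should be 1). ✓

(x_1, y_1) = (48, 7); (x_5, y_5) = (4074651888, 594349063).


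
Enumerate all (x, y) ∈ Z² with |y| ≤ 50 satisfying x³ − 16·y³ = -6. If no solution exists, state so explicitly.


The equation is x³ - 16y³ = -6. For fixed y, x³ = 16·y³ − 6, so a solution requires the RHS to be a perfect cube.
Strategy: iterate y from -50 to 50, compute RHS = 16·y³ − 6, and check whether it is a (positive or negative) perfect cube.
Check small values of y:
  y = 0: RHS = -6 is not a perfect cube.
  y = 1: RHS = 10 is not a perfect cube.
  y = -1: RHS = -22 is not a perfect cube.
  y = 2: RHS = 122 is not a perfect cube.
  y = -2: RHS = -134 is not a perfect cube.
  y = 3: RHS = 426 is not a perfect cube.
  y = -3: RHS = -438 is not a perfect cube.
Continuing the search up to |y| = 50 finds no solutions either.
No (x, y) in the scanned range satisfies the equation.

No integer solutions with |y| ≤ 50.


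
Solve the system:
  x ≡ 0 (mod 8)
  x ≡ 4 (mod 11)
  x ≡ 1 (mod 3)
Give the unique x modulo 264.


Moduli 8, 11, 3 are pairwise coprime; by CRT there is a unique solution modulo M = 8 · 11 · 3 = 264.
Solve pairwise, accumulating the modulus:
  Start with x ≡ 0 (mod 8).
  Combine with x ≡ 4 (mod 11): since gcd(8, 11) = 1, we get a unique residue mod 88.
    Write x = 0 + 8·t and substitute into x ≡ 4 (mod 11): 8·t ≡ 4 − 0 = 4 (mod 11).
    The inverse of 8 mod 11 is 7 (since 8·7 = 56 = 5·11 + 1), so t ≡ 7·4 = 28 ≡ 6 (mod 11).
    Then x = 0 + 8·6 = 48, valid modulo lcm(8, 11) = 88: x ≡ 48 (mod 88).
  Combine with x ≡ 1 (mod 3): since gcd(88, 3) = 1, we get a unique residue mod 264.
    Write x = 48 + 88·t and substitute into x ≡ 1 (mod 3): 88·t ≡ 1 − 48 = -47 (mod 3).
    Reduce coefficients mod 3: 1·t ≡ 1 (mod 3).
    So t ≡ 1 (mod 3).
    Then x = 48 + 88·1 = 136, valid modulo lcm(88, 3) = 264: x ≡ 136 (mod 264).
Verify: 136 mod 8 = 0 ✓, 136 mod 11 = 4 ✓, 136 mod 3 = 1 ✓.

x ≡ 136 (mod 264).


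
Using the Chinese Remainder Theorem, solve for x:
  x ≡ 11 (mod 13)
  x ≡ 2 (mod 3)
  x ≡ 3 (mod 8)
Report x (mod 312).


Moduli 13, 3, 8 are pairwise coprime; by CRT there is a unique solution modulo M = 13 · 3 · 8 = 312.
Solve pairwise, accumulating the modulus:
  Start with x ≡ 11 (mod 13).
  Combine with x ≡ 2 (mod 3): since gcd(13, 3) = 1, we get a unique residue mod 39.
    Write x = 11 + 13·t and substitute into x ≡ 2 (mod 3): 13·t ≡ 2 − 11 = -9 (mod 3).
    Reduce coefficients mod 3: 1·t ≡ 0 (mod 3).
    So t ≡ 0 (mod 3).
    Then x = 11 + 13·0 = 11, valid modulo lcm(13, 3) = 39: x ≡ 11 (mod 39).
  Combine with x ≡ 3 (mod 8): since gcd(39, 8) = 1, we get a unique residue mod 312.
    Write x = 11 + 39·t and substitute into x ≡ 3 (mod 8): 39·t ≡ 3 − 11 = -8 (mod 8).
    Reduce coefficients mod 8: 7·t ≡ 0 (mod 8).
    The inverse of 7 mod 8 is 7 (since 7·7 = 49 = 6·8 + 1), so t ≡ 7·0 = 0 ≡ 0 (mod 8).
    Then x = 11 + 39·0 = 11, valid modulo lcm(39, 8) = 312: x ≡ 11 (mod 312).
Verify: 11 mod 13 = 11 ✓, 11 mod 3 = 2 ✓, 11 mod 8 = 3 ✓.

x ≡ 11 (mod 312).


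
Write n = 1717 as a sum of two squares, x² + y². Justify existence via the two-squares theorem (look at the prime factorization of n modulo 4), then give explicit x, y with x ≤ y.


Step 1: Factor n = 1717 = 17 · 101.
Step 2: Check the mod-4 condition on each prime factor: 17 ≡ 1 (mod 4), exponent 1; 101 ≡ 1 (mod 4), exponent 1.
All primes ≡ 3 (mod 4) appear to even exponent (or don't appear), so by the two-squares theorem n IS expressible as a sum of two squares.
Step 3: Build a representation. Here n = 17 · 101 is a product of primes ≡ 1 (mod 4). Each prime p ≡ 1 (mod 4) is itself a sum of two squares; find a² by testing p − a² for a perfect square:
  17: 17 − 1² = 16 = 4² ⇒ 17 = 1² + 4².
  101: 101 − 1² = 100 = 10² ⇒ 101 = 1² + 10².
  Combine using the Brahmagupta–Fibonacci identity (a² + b²)(c² + d²) = (ac − bd)² + (ad + bc)² = (ac + bd)² + (ad − bc)²:
  17 · 101 = 1717: from (1² + 4²)(1² + 10²), take (1·1 − 4·10, 1·10 + 4·1) = (1 − 40, 10 + 4) = (-39, 14); dropping signs (only squares matter) gives (39, 14); check 39² + 14² = 1521 + 196 = 1717 ✓.
Step 4: Order so x ≤ y and verify: 14² + 39² = 196 + 1521 = 1717 = n. ✓

n = 1717 = 14² + 39² (one valid representation with x ≤ y).


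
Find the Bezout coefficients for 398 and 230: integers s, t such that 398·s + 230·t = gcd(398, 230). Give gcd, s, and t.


Euclidean algorithm on (398, 230) — divide until remainder is 0:
  398 = 1 · 230 + 168
  230 = 1 · 168 + 62
  168 = 2 · 62 + 44
  62 = 1 · 44 + 18
  44 = 2 · 18 + 8
  18 = 2 · 8 + 2
  8 = 4 · 2 + 0
gcd(398, 230) = 2.
Track Bezout coefficients alongside the remainders: start with r₀ = 398 = a·1 + b·0 (s = 1, t = 0) and r₁ = 230 = a·0 + b·1 (s = 0, t = 1); each new remainder r_{k+1} = r_{k-1} − q_k·r_k inherits s_{k+1} = s_{k-1} − q_k·s_k, t_{k+1} = t_{k-1} − q_k·t_k, so r_k = a·s_k + b·t_k at every step:
  q = 1: r = 168, s = 1 − 1·0 = 1, t = 0 − 1·1 = -1  (check: 398·1 + 230·(-1) = 168)
  q = 1: r = 62, s = 0 − 1·1 = -1, t = 1 − 1·(-1) = 2  (check: 398·(-1) + 230·2 = 62)
  q = 2: r = 44, s = 1 − 2·(-1) = 3, t = -1 − 2·2 = -5  (check: 398·3 + 230·(-5) = 44)
  q = 1: r = 18, s = -1 − 1·3 = -4, t = 2 − 1·(-5) = 7  (check: 398·(-4) + 230·7 = 18)
  q = 2: r = 8, s = 3 − 2·(-4) = 11, t = -5 − 2·7 = -19  (check: 398·11 + 230·(-19) = 8)
  q = 2: r = 2, s = -4 − 2·11 = -26, t = 7 − 2·(-19) = 45  (check: 398·(-26) + 230·45 = 2)
The row with r = 2 (the gcd) gives the Bezout coefficients s = -26, t = 45.
Result: 398 · (-26) + 230 · (45) = 2.

gcd(398, 230) = 2; s = -26, t = 45 (check: 398·(-26) + 230·45 = 2).


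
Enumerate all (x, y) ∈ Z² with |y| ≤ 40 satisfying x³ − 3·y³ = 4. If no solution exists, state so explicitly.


The equation is x³ - 3y³ = 4. For fixed y, x³ = 3·y³ + 4, so a solution requires the RHS to be a perfect cube.
Strategy: iterate y from -40 to 40, compute RHS = 3·y³ + 4, and check whether it is a (positive or negative) perfect cube.
Check small values of y:
  y = 0: RHS = 4 is not a perfect cube.
  y = 1: RHS = 7 is not a perfect cube.
  y = -1: RHS = 1 = (1)³ ⇒ x = 1 works.
  y = 2: RHS = 28 is not a perfect cube.
  y = -2: RHS = -20 is not a perfect cube.
  y = 3: RHS = 85 is not a perfect cube.
  y = -3: RHS = -77 is not a perfect cube.
Continuing the search up to |y| = 40 finds no further solutions beyond those listed.
Collected solutions: (1, -1).

Solutions (with |y| ≤ 40): (1, -1).


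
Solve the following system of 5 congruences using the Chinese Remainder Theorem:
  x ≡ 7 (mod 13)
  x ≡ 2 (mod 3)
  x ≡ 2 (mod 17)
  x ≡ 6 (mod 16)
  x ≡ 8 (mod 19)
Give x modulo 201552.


Product of moduli M = 13 · 3 · 17 · 16 · 19 = 201552.
Merge one congruence at a time:
  Start: x ≡ 7 (mod 13).
  Combine with x ≡ 2 (mod 3); new modulus lcm = 39.
    Write x = 7 + 13·t and substitute into x ≡ 2 (mod 3): 13·t ≡ 2 − 7 = -5 (mod 3).
    Reduce coefficients mod 3: 1·t ≡ 1 (mod 3).
    So t ≡ 1 (mod 3).
    Then x = 7 + 13·1 = 20, valid modulo lcm(13, 3) = 39: x ≡ 20 (mod 39).
  Combine with x ≡ 2 (mod 17); new modulus lcm = 663.
    Write x = 20 + 39·t and substitute into x ≡ 2 (mod 17): 39·t ≡ 2 − 20 = -18 (mod 17).
    Reduce coefficients mod 17: 5·t ≡ 16 (mod 17).
    The inverse of 5 mod 17 is 7 (since 5·7 = 35 = 2·17 + 1), so t ≡ 7·16 = 112 ≡ 10 (mod 17).
    Then x = 20 + 39·10 = 410, valid modulo lcm(39, 17) = 663: x ≡ 410 (mod 663).
  Combine with x ≡ 6 (mod 16); new modulus lcm = 10608.
    Write x = 410 + 663·t and substitute into x ≡ 6 (mod 16): 663·t ≡ 6 − 410 = -404 (mod 16).
    Reduce coefficients mod 16: 7·t ≡ 12 (mod 16).
    The inverse of 7 mod 16 is 7 (since 7·7 = 49 = 3·16 + 1), so t ≡ 7·12 = 84 ≡ 4 (mod 16).
    Then x = 410 + 663·4 = 3062, valid modulo lcm(663, 16) = 10608: x ≡ 3062 (mod 10608).
  Combine with x ≡ 8 (mod 19); new modulus lcm = 201552.
    Write x = 3062 + 10608·t and substitute into x ≡ 8 (mod 19): 10608·t ≡ 8 − 3062 = -3054 (mod 19).
    Reduce coefficients mod 19: 6·t ≡ 5 (mod 19).
    The inverse of 6 mod 19 is 16 (since 6·16 = 96 = 5·19 + 1), so t ≡ 16·5 = 80 ≡ 4 (mod 19).
    Then x = 3062 + 10608·4 = 45494, valid modulo lcm(10608, 19) = 201552: x ≡ 45494 (mod 201552).
Verify against each original: 45494 mod 13 = 7, 45494 mod 3 = 2, 45494 mod 17 = 2, 45494 mod 16 = 6, 45494 mod 19 = 8.

x ≡ 45494 (mod 201552).


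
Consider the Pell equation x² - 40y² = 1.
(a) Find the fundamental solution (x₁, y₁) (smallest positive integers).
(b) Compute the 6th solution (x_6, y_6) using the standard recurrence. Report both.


Step 1: Find the fundamental solution (x₁, y₁) of x² - 40y² = 1.
  Expand √40 as a continued fraction. a₀ = ⌊√40⌋ = 6; iterate m_{k+1} = d_k·a_k − m_k, d_{k+1} = (40 − m_{k+1}²)/d_k, a_{k+1} = ⌊(a₀ + m_{k+1})/d_{k+1}⌋ (starting m₀ = 0, d₀ = 1), with convergents p_k = a_k·p_{k-1} + p_{k-2}, q_k = a_k·q_{k-1} + q_{k-2} (p₋₁ = 1, q₋₁ = 0):
  k = 0: a₀ = 6; p₀/q₀ = 6/1; p₀² − 40·q₀² = 36 − 40 = -4.
  k = 1: m = 6, d = 4, a = ⌊(6 + 6)/4⌋ = 3; p/q = (3·6 + 1)/(3·1 + 0) = 19/3; p² − 40·q² = 361 − 360 = 1.
  The first convergent with p² − 40·q² = 1 gives the fundamental solution (x₁, y₁) = (19, 3).
Step 2: Apply the recurrence (x_{n+1}, y_{n+1}) = (x₁x_n + 40y₁y_n, x₁y_n + y₁x_n) repeatedly.
  From (x_1, y_1) = (19, 3): x_2 = 19·19 + 40·3·3 = 721; y_2 = 19·3 + 3·19 = 114.
  From (x_2, y_2) = (721, 114): x_3 = 19·721 + 40·3·114 = 27379; y_3 = 19·114 + 3·721 = 4329.
  From (x_3, y_3) = (27379, 4329): x_4 = 19·27379 + 40·3·4329 = 1039681; y_4 = 19·4329 + 3·27379 = 164388.
  From (x_4, y_4) = (1039681, 164388): x_5 = 19·1039681 + 40·3·164388 = 39480499; y_5 = 19·164388 + 3·1039681 = 6242415.
  From (x_5, y_5) = (39480499, 6242415): x_6 = 19·39480499 + 40·3·6242415 = 1499219281; y_6 = 19·6242415 + 3·39480499 = 237047382.
Step 3: Verify x_6² - 40·y_6² = 2247658452522156961 - 2247658452522156960 = 1 (should be 1). ✓

(x_1, y_1) = (19, 3); (x_6, y_6) = (1499219281, 237047382).


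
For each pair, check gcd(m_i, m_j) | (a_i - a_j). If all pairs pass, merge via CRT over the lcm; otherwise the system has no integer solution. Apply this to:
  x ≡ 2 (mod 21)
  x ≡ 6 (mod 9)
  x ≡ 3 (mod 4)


Moduli 21, 9, 4 are not pairwise coprime, so CRT works modulo lcm(m_i) when all pairwise compatibility conditions hold.
Pairwise compatibility: gcd(m_i, m_j) must divide a_i - a_j for every pair.
Merge one congruence at a time:
  Start: x ≡ 2 (mod 21).
  Combine with x ≡ 6 (mod 9): gcd(21, 9) = 3, and 6 - 2 = 4 is NOT divisible by 3.
    ⇒ system is inconsistent (no integer solution).

No solution (the system is inconsistent).


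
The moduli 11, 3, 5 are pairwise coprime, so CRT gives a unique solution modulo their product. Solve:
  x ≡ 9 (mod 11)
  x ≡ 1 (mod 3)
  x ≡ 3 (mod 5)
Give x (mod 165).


Moduli 11, 3, 5 are pairwise coprime; by CRT there is a unique solution modulo M = 11 · 3 · 5 = 165.
Solve pairwise, accumulating the modulus:
  Start with x ≡ 9 (mod 11).
  Combine with x ≡ 1 (mod 3): since gcd(11, 3) = 1, we get a unique residue mod 33.
    Write x = 9 + 11·t and substitute into x ≡ 1 (mod 3): 11·t ≡ 1 − 9 = -8 (mod 3).
    Reduce coefficients mod 3: 2·t ≡ 1 (mod 3).
    The inverse of 2 mod 3 is 2 (since 2·2 = 4 = 1·3 + 1), so t ≡ 2·1 = 2 ≡ 2 (mod 3).
    Then x = 9 + 11·2 = 31, valid modulo lcm(11, 3) = 33: x ≡ 31 (mod 33).
  Combine with x ≡ 3 (mod 5): since gcd(33, 5) = 1, we get a unique residue mod 165.
    Write x = 31 + 33·t and substitute into x ≡ 3 (mod 5): 33·t ≡ 3 − 31 = -28 (mod 5).
    Reduce coefficients mod 5: 3·t ≡ 2 (mod 5).
    The inverse of 3 mod 5 is 2 (since 3·2 = 6 = 1·5 + 1), so t ≡ 2·2 = 4 ≡ 4 (mod 5).
    Then x = 31 + 33·4 = 163, valid modulo lcm(33, 5) = 165: x ≡ 163 (mod 165).
Verify: 163 mod 11 = 9 ✓, 163 mod 3 = 1 ✓, 163 mod 5 = 3 ✓.

x ≡ 163 (mod 165).


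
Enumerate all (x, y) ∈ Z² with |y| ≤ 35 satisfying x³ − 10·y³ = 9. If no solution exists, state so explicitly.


The equation is x³ - 10y³ = 9. For fixed y, x³ = 10·y³ + 9, so a solution requires the RHS to be a perfect cube.
Strategy: iterate y from -35 to 35, compute RHS = 10·y³ + 9, and check whether it is a (positive or negative) perfect cube.
Check small values of y:
  y = 0: RHS = 9 is not a perfect cube.
  y = 1: RHS = 19 is not a perfect cube.
  y = -1: RHS = -1 = (-1)³ ⇒ x = -1 works.
  y = 2: RHS = 89 is not a perfect cube.
  y = -2: RHS = -71 is not a perfect cube.
  y = 3: RHS = 279 is not a perfect cube.
  y = -3: RHS = -261 is not a perfect cube.
Continuing the search up to |y| = 35 finds no further solutions beyond those listed.
Collected solutions: (-1, -1).

Solutions (with |y| ≤ 35): (-1, -1).


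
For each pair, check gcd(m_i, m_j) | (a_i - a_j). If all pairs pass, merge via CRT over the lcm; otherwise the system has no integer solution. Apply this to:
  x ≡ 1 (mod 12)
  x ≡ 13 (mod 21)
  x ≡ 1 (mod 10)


Moduli 12, 21, 10 are not pairwise coprime, so CRT works modulo lcm(m_i) when all pairwise compatibility conditions hold.
Pairwise compatibility: gcd(m_i, m_j) must divide a_i - a_j for every pair.
Merge one congruence at a time:
  Start: x ≡ 1 (mod 12).
  Combine with x ≡ 13 (mod 21): gcd(12, 21) = 3; 13 - 1 = 12, which IS divisible by 3, so compatible.
    Write x = 1 + 12·t and substitute into x ≡ 13 (mod 21): 12·t ≡ 13 − 1 = 12 (mod 21).
    Divide the congruence (and modulus) by g = 3: 4·t ≡ 4 (mod 7).
    The inverse of 4 mod 7 is 2 (since 4·2 = 8 = 1·7 + 1), so t ≡ 2·4 = 8 ≡ 1 (mod 7).
    Then x = 1 + 12·1 = 13, valid modulo lcm(12, 21) = 84: x ≡ 13 (mod 84).
  Combine with x ≡ 1 (mod 10): gcd(84, 10) = 2; 1 - 13 = -12, which IS divisible by 2, so compatible.
    Write x = 13 + 84·t and substitute into x ≡ 1 (mod 10): 84·t ≡ 1 − 13 = -12 (mod 10).
    Divide the congruence (and modulus) by g = 2: 42·t ≡ -6 (mod 5).
    Reduce coefficients mod 5: 2·t ≡ 4 (mod 5).
    The inverse of 2 mod 5 is 3 (since 2·3 = 6 = 1·5 + 1), so t ≡ 3·4 = 12 ≡ 2 (mod 5).
    Then x = 13 + 84·2 = 181, valid modulo lcm(84, 10) = 420: x ≡ 181 (mod 420).
Verify: 181 mod 12 = 1, 181 mod 21 = 13, 181 mod 10 = 1.

x ≡ 181 (mod 420).


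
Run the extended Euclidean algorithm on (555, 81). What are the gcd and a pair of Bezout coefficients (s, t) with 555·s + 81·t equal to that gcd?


Euclidean algorithm on (555, 81) — divide until remainder is 0:
  555 = 6 · 81 + 69
  81 = 1 · 69 + 12
  69 = 5 · 12 + 9
  12 = 1 · 9 + 3
  9 = 3 · 3 + 0
gcd(555, 81) = 3.
Track Bezout coefficients alongside the remainders: start with r₀ = 555 = a·1 + b·0 (s = 1, t = 0) and r₁ = 81 = a·0 + b·1 (s = 0, t = 1); each new remainder r_{k+1} = r_{k-1} − q_k·r_k inherits s_{k+1} = s_{k-1} − q_k·s_k, t_{k+1} = t_{k-1} − q_k·t_k, so r_k = a·s_k + b·t_k at every step:
  q = 6: r = 69, s = 1 − 6·0 = 1, t = 0 − 6·1 = -6  (check: 555·1 + 81·(-6) = 69)
  q = 1: r = 12, s = 0 − 1·1 = -1, t = 1 − 1·(-6) = 7  (check: 555·(-1) + 81·7 = 12)
  q = 5: r = 9, s = 1 − 5·(-1) = 6, t = -6 − 5·7 = -41  (check: 555·6 + 81·(-41) = 9)
  q = 1: r = 3, s = -1 − 1·6 = -7, t = 7 − 1·(-41) = 48  (check: 555·(-7) + 81·48 = 3)
The row with r = 3 (the gcd) gives the Bezout coefficients s = -7, t = 48.
Result: 555 · (-7) + 81 · (48) = 3.

gcd(555, 81) = 3; s = -7, t = 48 (check: 555·(-7) + 81·48 = 3).


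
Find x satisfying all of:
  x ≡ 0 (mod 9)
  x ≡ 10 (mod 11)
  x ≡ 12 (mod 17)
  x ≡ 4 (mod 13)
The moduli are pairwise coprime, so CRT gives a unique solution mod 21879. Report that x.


Product of moduli M = 9 · 11 · 17 · 13 = 21879.
Merge one congruence at a time:
  Start: x ≡ 0 (mod 9).
  Combine with x ≡ 10 (mod 11); new modulus lcm = 99.
    Write x = 0 + 9·t and substitute into x ≡ 10 (mod 11): 9·t ≡ 10 − 0 = 10 (mod 11).
    The inverse of 9 mod 11 is 5 (since 9·5 = 45 = 4·11 + 1), so t ≡ 5·10 = 50 ≡ 6 (mod 11).
    Then x = 0 + 9·6 = 54, valid modulo lcm(9, 11) = 99: x ≡ 54 (mod 99).
  Combine with x ≡ 12 (mod 17); new modulus lcm = 1683.
    Write x = 54 + 99·t and substitute into x ≡ 12 (mod 17): 99·t ≡ 12 − 54 = -42 (mod 17).
    Reduce coefficients mod 17: 14·t ≡ 9 (mod 17).
    The inverse of 14 mod 17 is 11 (since 14·11 = 154 = 9·17 + 1), so t ≡ 11·9 = 99 ≡ 14 (mod 17).
    Then x = 54 + 99·14 = 1440, valid modulo lcm(99, 17) = 1683: x ≡ 1440 (mod 1683).
  Combine with x ≡ 4 (mod 13); new modulus lcm = 21879.
    Write x = 1440 + 1683·t and substitute into x ≡ 4 (mod 13): 1683·t ≡ 4 − 1440 = -1436 (mod 13).
    Reduce coefficients mod 13: 6·t ≡ 7 (mod 13).
    The inverse of 6 mod 13 is 11 (since 6·11 = 66 = 5·13 + 1), so t ≡ 11·7 = 77 ≡ 12 (mod 13).
    Then x = 1440 + 1683·12 = 21636, valid modulo lcm(1683, 13) = 21879: x ≡ 21636 (mod 21879).
Verify against each original: 21636 mod 9 = 0, 21636 mod 11 = 10, 21636 mod 17 = 12, 21636 mod 13 = 4.

x ≡ 21636 (mod 21879).


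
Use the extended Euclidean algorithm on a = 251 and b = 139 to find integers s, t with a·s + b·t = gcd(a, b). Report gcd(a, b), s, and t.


Euclidean algorithm on (251, 139) — divide until remainder is 0:
  251 = 1 · 139 + 112
  139 = 1 · 112 + 27
  112 = 4 · 27 + 4
  27 = 6 · 4 + 3
  4 = 1 · 3 + 1
  3 = 3 · 1 + 0
gcd(251, 139) = 1.
Track Bezout coefficients alongside the remainders: start with r₀ = 251 = a·1 + b·0 (s = 1, t = 0) and r₁ = 139 = a·0 + b·1 (s = 0, t = 1); each new remainder r_{k+1} = r_{k-1} − q_k·r_k inherits s_{k+1} = s_{k-1} − q_k·s_k, t_{k+1} = t_{k-1} − q_k·t_k, so r_k = a·s_k + b·t_k at every step:
  q = 1: r = 112, s = 1 − 1·0 = 1, t = 0 − 1·1 = -1  (check: 251·1 + 139·(-1) = 112)
  q = 1: r = 27, s = 0 − 1·1 = -1, t = 1 − 1·(-1) = 2  (check: 251·(-1) + 139·2 = 27)
  q = 4: r = 4, s = 1 − 4·(-1) = 5, t = -1 − 4·2 = -9  (check: 251·5 + 139·(-9) = 4)
  q = 6: r = 3, s = -1 − 6·5 = -31, t = 2 − 6·(-9) = 56  (check: 251·(-31) + 139·56 = 3)
  q = 1: r = 1, s = 5 − 1·(-31) = 36, t = -9 − 1·56 = -65  (check: 251·36 + 139·(-65) = 1)
The row with r = 1 (the gcd) gives the Bezout coefficients s = 36, t = -65.
Result: 251 · (36) + 139 · (-65) = 1.

gcd(251, 139) = 1; s = 36, t = -65 (check: 251·36 + 139·(-65) = 1).


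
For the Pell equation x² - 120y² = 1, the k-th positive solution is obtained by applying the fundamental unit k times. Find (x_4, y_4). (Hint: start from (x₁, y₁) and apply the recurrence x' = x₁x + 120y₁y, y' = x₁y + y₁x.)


Step 1: Find the fundamental solution (x₁, y₁) of x² - 120y² = 1.
  Expand √120 as a continued fraction. a₀ = ⌊√120⌋ = 10; iterate m_{k+1} = d_k·a_k − m_k, d_{k+1} = (120 − m_{k+1}²)/d_k, a_{k+1} = ⌊(a₀ + m_{k+1})/d_{k+1}⌋ (starting m₀ = 0, d₀ = 1), with convergents p_k = a_k·p_{k-1} + p_{k-2}, q_k = a_k·q_{k-1} + q_{k-2} (p₋₁ = 1, q₋₁ = 0):
  k = 0: a₀ = 10; p₀/q₀ = 10/1; p₀² − 120·q₀² = 100 − 120 = -20.
  k = 1: m = 10, d = 20, a = ⌊(10 + 10)/20⌋ = 1; p/q = (1·10 + 1)/(1·1 + 0) = 11/1; p² − 120·q² = 121 − 120 = 1.
  The first convergent with p² − 120·q² = 1 gives the fundamental solution (x₁, y₁) = (11, 1).
Step 2: Apply the recurrence (x_{n+1}, y_{n+1}) = (x₁x_n + 120y₁y_n, x₁y_n + y₁x_n) repeatedly.
  From (x_1, y_1) = (11, 1): x_2 = 11·11 + 120·1·1 = 241; y_2 = 11·1 + 1·11 = 22.
  From (x_2, y_2) = (241, 22): x_3 = 11·241 + 120·1·22 = 5291; y_3 = 11·22 + 1·241 = 483.
  From (x_3, y_3) = (5291, 483): x_4 = 11·5291 + 120·1·483 = 116161; y_4 = 11·483 + 1·5291 = 10604.
Step 3: Verify x_4² - 120·y_4² = 13493377921 - 13493377920 = 1 (should be 1). ✓

(x_1, y_1) = (11, 1); (x_4, y_4) = (116161, 10604).


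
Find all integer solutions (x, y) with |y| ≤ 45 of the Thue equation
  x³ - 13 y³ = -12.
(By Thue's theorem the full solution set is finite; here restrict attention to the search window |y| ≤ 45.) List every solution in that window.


The equation is x³ - 13y³ = -12. For fixed y, x³ = 13·y³ − 12, so a solution requires the RHS to be a perfect cube.
Strategy: iterate y from -45 to 45, compute RHS = 13·y³ − 12, and check whether it is a (positive or negative) perfect cube.
Check small values of y:
  y = 0: RHS = -12 is not a perfect cube.
  y = 1: RHS = 1 = (1)³ ⇒ x = 1 works.
  y = -1: RHS = -25 is not a perfect cube.
  y = 2: RHS = 92 is not a perfect cube.
  y = -2: RHS = -116 is not a perfect cube.
  y = 3: RHS = 339 is not a perfect cube.
  y = -3: RHS = -363 is not a perfect cube.
Continuing the search up to |y| = 45 finds no further solutions beyond those listed.
Collected solutions: (1, 1).

Solutions (with |y| ≤ 45): (1, 1).


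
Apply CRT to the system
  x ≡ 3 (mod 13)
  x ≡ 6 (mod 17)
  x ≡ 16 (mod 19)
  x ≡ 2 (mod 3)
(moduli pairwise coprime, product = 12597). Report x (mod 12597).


Product of moduli M = 13 · 17 · 19 · 3 = 12597.
Merge one congruence at a time:
  Start: x ≡ 3 (mod 13).
  Combine with x ≡ 6 (mod 17); new modulus lcm = 221.
    Write x = 3 + 13·t and substitute into x ≡ 6 (mod 17): 13·t ≡ 6 − 3 = 3 (mod 17).
    The inverse of 13 mod 17 is 4 (since 13·4 = 52 = 3·17 + 1), so t ≡ 4·3 = 12 ≡ 12 (mod 17).
    Then x = 3 + 13·12 = 159, valid modulo lcm(13, 17) = 221: x ≡ 159 (mod 221).
  Combine with x ≡ 16 (mod 19); new modulus lcm = 4199.
    Write x = 159 + 221·t and substitute into x ≡ 16 (mod 19): 221·t ≡ 16 − 159 = -143 (mod 19).
    Reduce coefficients mod 19: 12·t ≡ 9 (mod 19).
    The inverse of 12 mod 19 is 8 (since 12·8 = 96 = 5·19 + 1), so t ≡ 8·9 = 72 ≡ 15 (mod 19).
    Then x = 159 + 221·15 = 3474, valid modulo lcm(221, 19) = 4199: x ≡ 3474 (mod 4199).
  Combine with x ≡ 2 (mod 3); new modulus lcm = 12597.
    Write x = 3474 + 4199·t and substitute into x ≡ 2 (mod 3): 4199·t ≡ 2 − 3474 = -3472 (mod 3).
    Reduce coefficients mod 3: 2·t ≡ 2 (mod 3).
    The inverse of 2 mod 3 is 2 (since 2·2 = 4 = 1·3 + 1), so t ≡ 2·2 = 4 ≡ 1 (mod 3).
    Then x = 3474 + 4199·1 = 7673, valid modulo lcm(4199, 3) = 12597: x ≡ 7673 (mod 12597).
Verify against each original: 7673 mod 13 = 3, 7673 mod 17 = 6, 7673 mod 19 = 16, 7673 mod 3 = 2.

x ≡ 7673 (mod 12597).


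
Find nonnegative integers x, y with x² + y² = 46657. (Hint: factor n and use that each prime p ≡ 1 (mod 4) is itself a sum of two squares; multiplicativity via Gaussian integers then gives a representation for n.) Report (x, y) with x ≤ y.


Step 1: Factor n = 46657 = 13 · 37 · 97.
Step 2: Check the mod-4 condition on each prime factor: 13 ≡ 1 (mod 4), exponent 1; 37 ≡ 1 (mod 4), exponent 1; 97 ≡ 1 (mod 4), exponent 1.
All primes ≡ 3 (mod 4) appear to even exponent (or don't appear), so by the two-squares theorem n IS expressible as a sum of two squares.
Step 3: Build a representation. Here n = 13 · 37 · 97 is a product of primes ≡ 1 (mod 4). Each prime p ≡ 1 (mod 4) is itself a sum of two squares; find a² by testing p − a² for a perfect square:
  13: 13 − 1² = 12, 13 − 2² = 9 = 3² ⇒ 13 = 2² + 3².
  37: 37 − 1² = 36 = 6² ⇒ 37 = 1² + 6².
  97: 97 − 1² = 96, 97 − 2² = 93, 97 − 3² = 88, 97 − 4² = 81 = 9² ⇒ 97 = 4² + 9².
  Combine using the Brahmagupta–Fibonacci identity (a² + b²)(c² + d²) = (ac − bd)² + (ad + bc)² = (ac + bd)² + (ad − bc)²:
  13 · 37 = 481: from (2² + 3²)(1² + 6²), take (2·1 − 3·6, 2·6 + 3·1) = (2 − 18, 12 + 3) = (-16, 15); dropping signs (only squares matter) gives (16, 15); check 16² + 15² = 256 + 225 = 481 ✓.
  481 · 97 = 46657: from (16² + 15²)(4² + 9²), take (16·4 − 15·9, 16·9 + 15·4) = (64 − 135, 144 + 60) = (-71, 204); dropping signs (only squares matter) gives (71, 204); check 71² + 204² = 5041 + 41616 = 46657 ✓.
Step 4: Order so x ≤ y and verify: 71² + 204² = 5041 + 41616 = 46657 = n. ✓

n = 46657 = 71² + 204² (one valid representation with x ≤ y).


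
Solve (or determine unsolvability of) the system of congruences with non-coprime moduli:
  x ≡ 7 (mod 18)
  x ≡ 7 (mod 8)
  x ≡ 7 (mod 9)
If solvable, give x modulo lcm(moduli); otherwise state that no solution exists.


Moduli 18, 8, 9 are not pairwise coprime, so CRT works modulo lcm(m_i) when all pairwise compatibility conditions hold.
Pairwise compatibility: gcd(m_i, m_j) must divide a_i - a_j for every pair.
Merge one congruence at a time:
  Start: x ≡ 7 (mod 18).
  Combine with x ≡ 7 (mod 8): gcd(18, 8) = 2; 7 - 7 = 0, which IS divisible by 2, so compatible.
    Write x = 7 + 18·t and substitute into x ≡ 7 (mod 8): 18·t ≡ 7 − 7 = 0 (mod 8).
    Divide the congruence (and modulus) by g = 2: 9·t ≡ 0 (mod 4).
    Reduce coefficients mod 4: 1·t ≡ 0 (mod 4).
    So t ≡ 0 (mod 4).
    Then x = 7 + 18·0 = 7, valid modulo lcm(18, 8) = 72: x ≡ 7 (mod 72).
  Combine with x ≡ 7 (mod 9): gcd(72, 9) = 9; 7 - 7 = 0, which IS divisible by 9, so compatible.
    Write x = 7 + 72·t and substitute into x ≡ 7 (mod 9): 72·t ≡ 7 − 7 = 0 (mod 9).
    Divide the congruence (and modulus) by g = 9: 8·t ≡ 0 (mod 1).
    Modulo 1 every t works; take t = 0.
    Then x = 7 + 72·0 = 7, valid modulo lcm(72, 9) = 72: x ≡ 7 (mod 72).
Verify: 7 mod 18 = 7, 7 mod 8 = 7, 7 mod 9 = 7.

x ≡ 7 (mod 72).


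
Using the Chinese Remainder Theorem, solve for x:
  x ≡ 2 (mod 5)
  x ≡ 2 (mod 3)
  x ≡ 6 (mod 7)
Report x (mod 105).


Moduli 5, 3, 7 are pairwise coprime; by CRT there is a unique solution modulo M = 5 · 3 · 7 = 105.
Solve pairwise, accumulating the modulus:
  Start with x ≡ 2 (mod 5).
  Combine with x ≡ 2 (mod 3): since gcd(5, 3) = 1, we get a unique residue mod 15.
    Write x = 2 + 5·t and substitute into x ≡ 2 (mod 3): 5·t ≡ 2 − 2 = 0 (mod 3).
    Reduce coefficients mod 3: 2·t ≡ 0 (mod 3).
    The inverse of 2 mod 3 is 2 (since 2·2 = 4 = 1·3 + 1), so t ≡ 2·0 = 0 ≡ 0 (mod 3).
    Then x = 2 + 5·0 = 2, valid modulo lcm(5, 3) = 15: x ≡ 2 (mod 15).
  Combine with x ≡ 6 (mod 7): since gcd(15, 7) = 1, we get a unique residue mod 105.
    Write x = 2 + 15·t and substitute into x ≡ 6 (mod 7): 15·t ≡ 6 − 2 = 4 (mod 7).
    Reduce coefficients mod 7: 1·t ≡ 4 (mod 7).
    So t ≡ 4 (mod 7).
    Then x = 2 + 15·4 = 62, valid modulo lcm(15, 7) = 105: x ≡ 62 (mod 105).
Verify: 62 mod 5 = 2 ✓, 62 mod 3 = 2 ✓, 62 mod 7 = 6 ✓.

x ≡ 62 (mod 105).


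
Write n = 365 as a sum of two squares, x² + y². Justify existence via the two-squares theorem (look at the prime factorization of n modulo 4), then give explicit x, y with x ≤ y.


Step 1: Factor n = 365 = 5 · 73.
Step 2: Check the mod-4 condition on each prime factor: 5 ≡ 1 (mod 4), exponent 1; 73 ≡ 1 (mod 4), exponent 1.
All primes ≡ 3 (mod 4) appear to even exponent (or don't appear), so by the two-squares theorem n IS expressible as a sum of two squares.
Step 3: Build a representation. Here n = 5 · 73 is a product of primes ≡ 1 (mod 4). Each prime p ≡ 1 (mod 4) is itself a sum of two squares; find a² by testing p − a² for a perfect square:
  5: 5 − 1² = 4 = 2² ⇒ 5 = 1² + 2².
  73: 73 − 1² = 72, 73 − 2² = 69, 73 − 3² = 64 = 8² ⇒ 73 = 3² + 8².
  Combine using the Brahmagupta–Fibonacci identity (a² + b²)(c² + d²) = (ac − bd)² + (ad + bc)² = (ac + bd)² + (ad − bc)²:
  5 · 73 = 365: from (1² + 2²)(3² + 8²), take (1·3 − 2·8, 1·8 + 2·3) = (3 − 16, 8 + 6) = (-13, 14); dropping signs (only squares matter) gives (13, 14); check 13² + 14² = 169 + 196 = 365 ✓.
Step 4: Order so x ≤ y and verify: 13² + 14² = 169 + 196 = 365 = n. ✓

n = 365 = 13² + 14² (one valid representation with x ≤ y).


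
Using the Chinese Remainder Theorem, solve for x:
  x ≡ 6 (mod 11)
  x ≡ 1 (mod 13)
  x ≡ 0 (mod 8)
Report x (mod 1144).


Moduli 11, 13, 8 are pairwise coprime; by CRT there is a unique solution modulo M = 11 · 13 · 8 = 1144.
Solve pairwise, accumulating the modulus:
  Start with x ≡ 6 (mod 11).
  Combine with x ≡ 1 (mod 13): since gcd(11, 13) = 1, we get a unique residue mod 143.
    Write x = 6 + 11·t and substitute into x ≡ 1 (mod 13): 11·t ≡ 1 − 6 = -5 (mod 13).
    Reduce coefficients mod 13: 11·t ≡ 8 (mod 13).
    The inverse of 11 mod 13 is 6 (since 11·6 = 66 = 5·13 + 1), so t ≡ 6·8 = 48 ≡ 9 (mod 13).
    Then x = 6 + 11·9 = 105, valid modulo lcm(11, 13) = 143: x ≡ 105 (mod 143).
  Combine with x ≡ 0 (mod 8): since gcd(143, 8) = 1, we get a unique residue mod 1144.
    Write x = 105 + 143·t and substitute into x ≡ 0 (mod 8): 143·t ≡ 0 − 105 = -105 (mod 8).
    Reduce coefficients mod 8: 7·t ≡ 7 (mod 8).
    The inverse of 7 mod 8 is 7 (since 7·7 = 49 = 6·8 + 1), so t ≡ 7·7 = 49 ≡ 1 (mod 8).
    Then x = 105 + 143·1 = 248, valid modulo lcm(143, 8) = 1144: x ≡ 248 (mod 1144).
Verify: 248 mod 11 = 6 ✓, 248 mod 13 = 1 ✓, 248 mod 8 = 0 ✓.

x ≡ 248 (mod 1144).


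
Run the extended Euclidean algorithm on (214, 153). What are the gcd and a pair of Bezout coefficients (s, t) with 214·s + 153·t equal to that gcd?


Euclidean algorithm on (214, 153) — divide until remainder is 0:
  214 = 1 · 153 + 61
  153 = 2 · 61 + 31
  61 = 1 · 31 + 30
  31 = 1 · 30 + 1
  30 = 30 · 1 + 0
gcd(214, 153) = 1.
Track Bezout coefficients alongside the remainders: start with r₀ = 214 = a·1 + b·0 (s = 1, t = 0) and r₁ = 153 = a·0 + b·1 (s = 0, t = 1); each new remainder r_{k+1} = r_{k-1} − q_k·r_k inherits s_{k+1} = s_{k-1} − q_k·s_k, t_{k+1} = t_{k-1} − q_k·t_k, so r_k = a·s_k + b·t_k at every step:
  q = 1: r = 61, s = 1 − 1·0 = 1, t = 0 − 1·1 = -1  (check: 214·1 + 153·(-1) = 61)
  q = 2: r = 31, s = 0 − 2·1 = -2, t = 1 − 2·(-1) = 3  (check: 214·(-2) + 153·3 = 31)
  q = 1: r = 30, s = 1 − 1·(-2) = 3, t = -1 − 1·3 = -4  (check: 214·3 + 153·(-4) = 30)
  q = 1: r = 1, s = -2 − 1·3 = -5, t = 3 − 1·(-4) = 7  (check: 214·(-5) + 153·7 = 1)
The row with r = 1 (the gcd) gives the Bezout coefficients s = -5, t = 7.
Result: 214 · (-5) + 153 · (7) = 1.

gcd(214, 153) = 1; s = -5, t = 7 (check: 214·(-5) + 153·7 = 1).


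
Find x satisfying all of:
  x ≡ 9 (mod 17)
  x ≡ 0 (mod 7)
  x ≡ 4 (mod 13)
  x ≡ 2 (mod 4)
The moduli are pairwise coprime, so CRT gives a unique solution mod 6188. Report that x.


Product of moduli M = 17 · 7 · 13 · 4 = 6188.
Merge one congruence at a time:
  Start: x ≡ 9 (mod 17).
  Combine with x ≡ 0 (mod 7); new modulus lcm = 119.
    Write x = 9 + 17·t and substitute into x ≡ 0 (mod 7): 17·t ≡ 0 − 9 = -9 (mod 7).
    Reduce coefficients mod 7: 3·t ≡ 5 (mod 7).
    The inverse of 3 mod 7 is 5 (since 3·5 = 15 = 2·7 + 1), so t ≡ 5·5 = 25 ≡ 4 (mod 7).
    Then x = 9 + 17·4 = 77, valid modulo lcm(17, 7) = 119: x ≡ 77 (mod 119).
  Combine with x ≡ 4 (mod 13); new modulus lcm = 1547.
    Write x = 77 + 119·t and substitute into x ≡ 4 (mod 13): 119·t ≡ 4 − 77 = -73 (mod 13).
    Reduce coefficients mod 13: 2·t ≡ 5 (mod 13).
    The inverse of 2 mod 13 is 7 (since 2·7 = 14 = 1·13 + 1), so t ≡ 7·5 = 35 ≡ 9 (mod 13).
    Then x = 77 + 119·9 = 1148, valid modulo lcm(119, 13) = 1547: x ≡ 1148 (mod 1547).
  Combine with x ≡ 2 (mod 4); new modulus lcm = 6188.
    Write x = 1148 + 1547·t and substitute into x ≡ 2 (mod 4): 1547·t ≡ 2 − 1148 = -1146 (mod 4).
    Reduce coefficients mod 4: 3·t ≡ 2 (mod 4).
    The inverse of 3 mod 4 is 3 (since 3·3 = 9 = 2·4 + 1), so t ≡ 3·2 = 6 ≡ 2 (mod 4).
    Then x = 1148 + 1547·2 = 4242, valid modulo lcm(1547, 4) = 6188: x ≡ 4242 (mod 6188).
Verify against each original: 4242 mod 17 = 9, 4242 mod 7 = 0, 4242 mod 13 = 4, 4242 mod 4 = 2.

x ≡ 4242 (mod 6188).


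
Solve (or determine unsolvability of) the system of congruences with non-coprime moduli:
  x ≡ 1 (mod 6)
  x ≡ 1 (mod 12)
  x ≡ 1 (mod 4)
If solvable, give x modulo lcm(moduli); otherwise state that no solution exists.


Moduli 6, 12, 4 are not pairwise coprime, so CRT works modulo lcm(m_i) when all pairwise compatibility conditions hold.
Pairwise compatibility: gcd(m_i, m_j) must divide a_i - a_j for every pair.
Merge one congruence at a time:
  Start: x ≡ 1 (mod 6).
  Combine with x ≡ 1 (mod 12): gcd(6, 12) = 6; 1 - 1 = 0, which IS divisible by 6, so compatible.
    Write x = 1 + 6·t and substitute into x ≡ 1 (mod 12): 6·t ≡ 1 − 1 = 0 (mod 12).
    Divide the congruence (and modulus) by g = 6: 1·t ≡ 0 (mod 2).
    So t ≡ 0 (mod 2).
    Then x = 1 + 6·0 = 1, valid modulo lcm(6, 12) = 12: x ≡ 1 (mod 12).
  Combine with x ≡ 1 (mod 4): gcd(12, 4) = 4; 1 - 1 = 0, which IS divisible by 4, so compatible.
    Write x = 1 + 12·t and substitute into x ≡ 1 (mod 4): 12·t ≡ 1 − 1 = 0 (mod 4).
    Divide the congruence (and modulus) by g = 4: 3·t ≡ 0 (mod 1).
    Modulo 1 every t works; take t = 0.
    Then x = 1 + 12·0 = 1, valid modulo lcm(12, 4) = 12: x ≡ 1 (mod 12).
Verify: 1 mod 6 = 1, 1 mod 12 = 1, 1 mod 4 = 1.

x ≡ 1 (mod 12).


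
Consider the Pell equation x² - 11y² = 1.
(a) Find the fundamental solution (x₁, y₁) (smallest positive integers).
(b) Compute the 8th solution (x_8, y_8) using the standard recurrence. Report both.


Step 1: Find the fundamental solution (x₁, y₁) of x² - 11y² = 1.
  Expand √11 as a continued fraction. a₀ = ⌊√11⌋ = 3; iterate m_{k+1} = d_k·a_k − m_k, d_{k+1} = (11 − m_{k+1}²)/d_k, a_{k+1} = ⌊(a₀ + m_{k+1})/d_{k+1}⌋ (starting m₀ = 0, d₀ = 1), with convergents p_k = a_k·p_{k-1} + p_{k-2}, q_k = a_k·q_{k-1} + q_{k-2} (p₋₁ = 1, q₋₁ = 0):
  k = 0: a₀ = 3; p₀/q₀ = 3/1; p₀² − 11·q₀² = 9 − 11 = -2.
  k = 1: m = 3, d = 2, a = ⌊(3 + 3)/2⌋ = 3; p/q = (3·3 + 1)/(3·1 + 0) = 10/3; p² − 11·q² = 100 − 99 = 1.
  The first convergent with p² − 11·q² = 1 gives the fundamental solution (x₁, y₁) = (10, 3).
Step 2: Apply the recurrence (x_{n+1}, y_{n+1}) = (x₁x_n + 11y₁y_n, x₁y_n + y₁x_n) repeatedly.
  From (x_1, y_1) = (10, 3): x_2 = 10·10 + 11·3·3 = 199; y_2 = 10·3 + 3·10 = 60.
  From (x_2, y_2) = (199, 60): x_3 = 10·199 + 11·3·60 = 3970; y_3 = 10·60 + 3·199 = 1197.
  From (x_3, y_3) = (3970, 1197): x_4 = 10·3970 + 11·3·1197 = 79201; y_4 = 10·1197 + 3·3970 = 23880.
  From (x_4, y_4) = (79201, 23880): x_5 = 10·79201 + 11·3·23880 = 1580050; y_5 = 10·23880 + 3·79201 = 476403.
  From (x_5, y_5) = (1580050, 476403): x_6 = 10·1580050 + 11·3·476403 = 31521799; y_6 = 10·476403 + 3·1580050 = 9504180.
  From (x_6, y_6) = (31521799, 9504180): x_7 = 10·31521799 + 11·3·9504180 = 628855930; y_7 = 10·9504180 + 3·31521799 = 189607197.
  From (x_7, y_7) = (628855930, 189607197): x_8 = 10·628855930 + 11·3·189607197 = 12545596801; y_8 = 10·189607197 + 3·628855930 = 3782639760.
Step 3: Verify x_8² - 11·y_8² = 157391999093261433601 - 157391999093261433600 = 1 (should be 1). ✓

(x_1, y_1) = (10, 3); (x_8, y_8) = (12545596801, 3782639760).


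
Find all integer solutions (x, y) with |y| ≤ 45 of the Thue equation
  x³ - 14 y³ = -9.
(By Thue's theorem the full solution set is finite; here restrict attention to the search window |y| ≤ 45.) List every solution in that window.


The equation is x³ - 14y³ = -9. For fixed y, x³ = 14·y³ − 9, so a solution requires the RHS to be a perfect cube.
Strategy: iterate y from -45 to 45, compute RHS = 14·y³ − 9, and check whether it is a (positive or negative) perfect cube.
Check small values of y:
  y = 0: RHS = -9 is not a perfect cube.
  y = 1: RHS = 5 is not a perfect cube.
  y = -1: RHS = -23 is not a perfect cube.
  y = 2: RHS = 103 is not a perfect cube.
  y = -2: RHS = -121 is not a perfect cube.
  y = 3: RHS = 369 is not a perfect cube.
  y = -3: RHS = -387 is not a perfect cube.
Continuing the search up to |y| = 45 finds no solutions either.
No (x, y) in the scanned range satisfies the equation.

No integer solutions with |y| ≤ 45.


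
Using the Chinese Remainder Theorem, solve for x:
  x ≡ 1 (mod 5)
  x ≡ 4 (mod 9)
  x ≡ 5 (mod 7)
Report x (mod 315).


Moduli 5, 9, 7 are pairwise coprime; by CRT there is a unique solution modulo M = 5 · 9 · 7 = 315.
Solve pairwise, accumulating the modulus:
  Start with x ≡ 1 (mod 5).
  Combine with x ≡ 4 (mod 9): since gcd(5, 9) = 1, we get a unique residue mod 45.
    Write x = 1 + 5·t and substitute into x ≡ 4 (mod 9): 5·t ≡ 4 − 1 = 3 (mod 9).
    The inverse of 5 mod 9 is 2 (since 5·2 = 10 = 1·9 + 1), so t ≡ 2·3 = 6 ≡ 6 (mod 9).
    Then x = 1 + 5·6 = 31, valid modulo lcm(5, 9) = 45: x ≡ 31 (mod 45).
  Combine with x ≡ 5 (mod 7): since gcd(45, 7) = 1, we get a unique residue mod 315.
    Write x = 31 + 45·t and substitute into x ≡ 5 (mod 7): 45·t ≡ 5 − 31 = -26 (mod 7).
    Reduce coefficients mod 7: 3·t ≡ 2 (mod 7).
    The inverse of 3 mod 7 is 5 (since 3·5 = 15 = 2·7 + 1), so t ≡ 5·2 = 10 ≡ 3 (mod 7).
    Then x = 31 + 45·3 = 166, valid modulo lcm(45, 7) = 315: x ≡ 166 (mod 315).
Verify: 166 mod 5 = 1 ✓, 166 mod 9 = 4 ✓, 166 mod 7 = 5 ✓.

x ≡ 166 (mod 315).
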